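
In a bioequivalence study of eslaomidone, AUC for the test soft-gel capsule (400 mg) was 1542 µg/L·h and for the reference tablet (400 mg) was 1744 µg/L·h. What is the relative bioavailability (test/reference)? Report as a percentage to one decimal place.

F_rel = 88.4%

F_rel = (AUC_test/D_test) / (AUC_ref/D_ref)
      = (1542/400) / (1744/400)
      = 3.855 / 4.36 = 0.8842 = 88.42%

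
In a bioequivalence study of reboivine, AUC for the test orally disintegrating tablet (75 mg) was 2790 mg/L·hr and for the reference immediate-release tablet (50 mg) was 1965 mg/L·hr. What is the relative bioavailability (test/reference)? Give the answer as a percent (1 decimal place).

F_rel = (AUC_test/D_test) / (AUC_ref/D_ref)
      = (2790/75) / (1965/50)
      = 37.2 / 39.3 = 0.9466 = 94.66%

F_rel = 94.7%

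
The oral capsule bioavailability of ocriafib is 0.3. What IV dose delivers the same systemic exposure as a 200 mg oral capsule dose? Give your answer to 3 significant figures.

Systemic exposure from an extravascular dose = F × D_ev, so the equivalent IV dose is F × D_ev.
D_iv = F × D_ev = 0.3 × 200 = 60 mg

D_iv = 60.0 mg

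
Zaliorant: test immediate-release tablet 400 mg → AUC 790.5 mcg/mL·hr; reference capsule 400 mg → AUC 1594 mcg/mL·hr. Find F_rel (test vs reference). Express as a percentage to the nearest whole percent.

F_rel = 50%

F_rel = (AUC_test/D_test) / (AUC_ref/D_ref)
      = (790.5/400) / (1594/400)
      = 1.97625 / 3.985 = 0.4959 = 49.59%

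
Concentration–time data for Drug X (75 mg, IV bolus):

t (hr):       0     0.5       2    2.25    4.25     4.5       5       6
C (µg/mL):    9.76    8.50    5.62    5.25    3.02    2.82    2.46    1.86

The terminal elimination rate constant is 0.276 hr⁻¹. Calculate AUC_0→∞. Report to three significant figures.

Trapezoidal AUC_0→6:
  [0→0.5]: (9.76+8.50)/2 × 0.5 = 4.565
  [0.5→2]: (8.50+5.62)/2 × 1.5 = 10.59
  [2→2.25]: (5.62+5.25)/2 × 0.25 = 1.35875
  [2.25→4.25]: (5.25+3.02)/2 × 2 = 8.27
  [4.25→4.5]: (3.02+2.82)/2 × 0.25 = 0.73
  [4.5→5]: (2.82+2.46)/2 × 0.5 = 1.32
  [5→6]: (2.46+1.86)/2 × 1 = 2.16
  Sum = 28.99375 µg/mL·hr
Extrapolated tail: C_last / k_e = 1.86 / 0.276 = 6.739
AUC_0→∞ = 28.99375 + 6.739 = 35.73275 µg/mL·hr

AUC = 35.7 µg/mL·hr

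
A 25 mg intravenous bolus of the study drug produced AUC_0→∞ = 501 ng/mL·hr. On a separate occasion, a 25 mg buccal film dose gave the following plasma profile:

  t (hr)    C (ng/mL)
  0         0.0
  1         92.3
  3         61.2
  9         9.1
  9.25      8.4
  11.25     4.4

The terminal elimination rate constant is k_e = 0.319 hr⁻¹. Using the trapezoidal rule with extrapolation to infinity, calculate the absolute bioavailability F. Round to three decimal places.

Trapezoidal AUC_0→11.25 (buccal film):
  [0→1]: (0.0+92.3)/2 × 1 = 46.15
  [1→3]: (92.3+61.2)/2 × 2 = 153.5
  [3→9]: (61.2+9.1)/2 × 6 = 210.9
  [9→9.25]: (9.1+8.4)/2 × 0.25 = 2.1875
  [9.25→11.25]: (8.4+4.4)/2 × 2 = 12.8
  Sum = 425.5375 ng/mL·hr
Tail: C_last/k_e = 4.4/0.319 = 13.793
AUC_0→∞ (buccal film) = 425.5375 + 13.793 = 439.3305 ng/mL·hr
F = (AUC_ev/D_ev)/(AUC_iv/D_iv) = (439.3305/25)/(501/25) = 17.57322/20.04 = 0.8769

F = 0.877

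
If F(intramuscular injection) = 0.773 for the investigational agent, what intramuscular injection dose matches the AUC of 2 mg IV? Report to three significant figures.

D_intramuscular = 2.59 mg

For equal systemic exposure: F × D_ev = D_iv
D_ev = D_iv / F = 2 / 0.773 = 2.58732 mg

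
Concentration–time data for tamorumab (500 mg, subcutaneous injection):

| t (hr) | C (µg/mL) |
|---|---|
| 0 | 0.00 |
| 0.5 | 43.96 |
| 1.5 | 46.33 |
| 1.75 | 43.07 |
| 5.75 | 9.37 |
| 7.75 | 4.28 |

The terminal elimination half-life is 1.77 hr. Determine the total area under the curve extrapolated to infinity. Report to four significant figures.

Trapezoidal AUC_0→7.75:
  [0→0.5]: (0.00+43.96)/2 × 0.5 = 10.99
  [0.5→1.5]: (43.96+46.33)/2 × 1 = 45.145
  [1.5→1.75]: (46.33+43.07)/2 × 0.25 = 11.175
  [1.75→5.75]: (43.07+9.37)/2 × 4 = 104.88
  [5.75→7.75]: (9.37+4.28)/2 × 2 = 13.65
  Sum = 185.84 µg/mL·hr
k_e = ln2 / t½ = 0.693147 / 1.77 = 0.3916 hr^-1
Extrapolated tail: C_last / k_e = 4.28 / 0.3916 = 10.930
AUC_0→∞ = 185.84 + 10.930 = 196.77 µg/mL·hr

AUC = 196.8 µg/mL·hr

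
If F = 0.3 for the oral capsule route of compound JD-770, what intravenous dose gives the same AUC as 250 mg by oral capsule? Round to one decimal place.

D_iv = 75.0 mg

Systemic exposure from an extravascular dose = F × D_ev, so the equivalent IV dose is F × D_ev.
D_iv = F × D_ev = 0.3 × 250 = 75 mg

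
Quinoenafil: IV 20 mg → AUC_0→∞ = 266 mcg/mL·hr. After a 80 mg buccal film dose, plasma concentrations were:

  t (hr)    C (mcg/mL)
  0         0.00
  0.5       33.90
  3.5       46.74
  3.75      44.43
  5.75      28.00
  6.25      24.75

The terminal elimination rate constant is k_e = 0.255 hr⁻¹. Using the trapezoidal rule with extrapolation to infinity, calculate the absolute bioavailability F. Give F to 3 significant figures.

Trapezoidal AUC_0→6.25 (buccal film):
  [0→0.5]: (0.00+33.90)/2 × 0.5 = 8.475
  [0.5→3.5]: (33.90+46.74)/2 × 3 = 120.96
  [3.5→3.75]: (46.74+44.43)/2 × 0.25 = 11.39625
  [3.75→5.75]: (44.43+28.00)/2 × 2 = 72.43
  [5.75→6.25]: (28.00+24.75)/2 × 0.5 = 13.1875
  Sum = 226.44875 mcg/mL·hr
Tail: C_last/k_e = 24.75/0.255 = 97.059
AUC_0→∞ (buccal film) = 226.44875 + 97.059 = 323.50775 mcg/mL·hr
F = (AUC_ev/D_ev)/(AUC_iv/D_iv) = (323.50775/80)/(266/20) = 4.04385/13.3 = 0.3040

F = 0.304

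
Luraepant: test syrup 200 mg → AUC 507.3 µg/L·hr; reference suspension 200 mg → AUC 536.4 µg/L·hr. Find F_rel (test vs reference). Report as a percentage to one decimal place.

F_rel = 94.6%

F_rel = (AUC_test/D_test) / (AUC_ref/D_ref)
      = (507.3/200) / (536.4/200)
      = 2.5365 / 2.682 = 0.9457 = 94.57%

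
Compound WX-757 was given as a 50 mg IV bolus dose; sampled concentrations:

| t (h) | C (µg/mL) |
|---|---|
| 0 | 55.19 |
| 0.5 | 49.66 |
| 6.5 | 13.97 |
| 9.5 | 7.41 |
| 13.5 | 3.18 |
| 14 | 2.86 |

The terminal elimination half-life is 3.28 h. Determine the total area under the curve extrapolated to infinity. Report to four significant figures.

Trapezoidal AUC_0→14:
  [0→0.5]: (55.19+49.66)/2 × 0.5 = 26.2125
  [0.5→6.5]: (49.66+13.97)/2 × 6 = 190.89
  [6.5→9.5]: (13.97+7.41)/2 × 3 = 32.07
  [9.5→13.5]: (7.41+3.18)/2 × 4 = 21.18
  [13.5→14]: (3.18+2.86)/2 × 0.5 = 1.51
  Sum = 271.8625 µg/mL·h
k_e = ln2 / t½ = 0.693147 / 3.28 = 0.2113 h^-1
Extrapolated tail: C_last / k_e = 2.86 / 0.2113 = 13.535
AUC_0→∞ = 271.8625 + 13.535 = 285.3975 µg/mL·h

AUC = 285.4 µg/mL·h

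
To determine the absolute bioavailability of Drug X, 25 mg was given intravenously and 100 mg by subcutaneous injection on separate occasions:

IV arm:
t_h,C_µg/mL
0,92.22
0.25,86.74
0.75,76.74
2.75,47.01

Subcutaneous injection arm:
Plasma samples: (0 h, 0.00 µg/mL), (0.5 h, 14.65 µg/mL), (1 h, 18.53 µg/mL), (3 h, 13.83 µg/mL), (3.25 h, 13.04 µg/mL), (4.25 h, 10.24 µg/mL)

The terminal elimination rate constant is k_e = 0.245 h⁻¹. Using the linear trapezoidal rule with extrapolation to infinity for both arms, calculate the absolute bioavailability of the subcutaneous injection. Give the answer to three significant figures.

F = 0.0667

Trapezoidal AUC_0→2.75 (IV):
  [0→0.25]: (92.22+86.74)/2 × 0.25 = 22.37
  [0.25→0.75]: (86.74+76.74)/2 × 0.5 = 40.87
  [0.75→2.75]: (76.74+47.01)/2 × 2 = 123.75
  Sum = 186.99 µg/mL·h
IV tail: 47.01/0.245 = 191.878; AUC_iv,0→∞ = 186.99 + 191.878 = 378.868 µg/mL·h
Trapezoidal AUC_0→4.25 (subcutaneous injection):
  [0→0.5]: (0.00+14.65)/2 × 0.5 = 3.6625
  [0.5→1]: (14.65+18.53)/2 × 0.5 = 8.295
  [1→3]: (18.53+13.83)/2 × 2 = 32.36
  [3→3.25]: (13.83+13.04)/2 × 0.25 = 3.35875
  [3.25→4.25]: (13.04+10.24)/2 × 1 = 11.64
  Sum = 59.31625 µg/mL·h
subcutaneous injection tail: 10.24/0.245 = 41.796; AUC_ev,0→∞ = 59.31625 + 41.796 = 101.11225 µg/mL·h
F = (AUC_ev/D_ev)/(AUC_iv/D_iv) = (101.11225/100)/(378.868/25) = 1.0111225/15.15472 = 0.0667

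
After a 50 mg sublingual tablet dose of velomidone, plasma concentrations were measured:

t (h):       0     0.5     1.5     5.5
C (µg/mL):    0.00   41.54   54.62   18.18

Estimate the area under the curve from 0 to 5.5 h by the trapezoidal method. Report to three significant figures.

AUC = 204 µg/mL·h

Trapezoidal AUC_0→5.5:
  [0→0.5]: (0.00+41.54)/2 × 0.5 = 10.385
  [0.5→1.5]: (41.54+54.62)/2 × 1 = 48.08
  [1.5→5.5]: (54.62+18.18)/2 × 4 = 145.6
  Sum = 204.065 µg/mL·h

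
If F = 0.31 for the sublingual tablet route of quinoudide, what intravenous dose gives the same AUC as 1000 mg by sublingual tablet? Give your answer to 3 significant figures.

D_iv = 310 mg

Systemic exposure from an extravascular dose = F × D_ev, so the equivalent IV dose is F × D_ev.
D_iv = F × D_ev = 0.31 × 1000 = 310 mg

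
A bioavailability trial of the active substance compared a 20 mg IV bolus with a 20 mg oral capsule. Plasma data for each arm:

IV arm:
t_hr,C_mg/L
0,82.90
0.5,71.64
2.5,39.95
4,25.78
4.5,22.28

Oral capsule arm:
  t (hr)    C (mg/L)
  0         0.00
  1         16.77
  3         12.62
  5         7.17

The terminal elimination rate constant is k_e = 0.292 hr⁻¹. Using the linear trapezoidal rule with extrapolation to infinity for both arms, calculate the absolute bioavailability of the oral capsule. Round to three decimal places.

F = 0.285

Trapezoidal AUC_0→4.5 (IV):
  [0→0.5]: (82.90+71.64)/2 × 0.5 = 38.635
  [0.5→2.5]: (71.64+39.95)/2 × 2 = 111.59
  [2.5→4]: (39.95+25.78)/2 × 1.5 = 49.2975
  [4→4.5]: (25.78+22.28)/2 × 0.5 = 12.015
  Sum = 211.5375 mg/L·hr
IV tail: 22.28/0.292 = 76.301; AUC_iv,0→∞ = 211.5375 + 76.301 = 287.8385 mg/L·hr
Trapezoidal AUC_0→5 (oral capsule):
  [0→1]: (0.00+16.77)/2 × 1 = 8.385
  [1→3]: (16.77+12.62)/2 × 2 = 29.39
  [3→5]: (12.62+7.17)/2 × 2 = 19.79
  Sum = 57.565 mg/L·hr
oral capsule tail: 7.17/0.292 = 24.555; AUC_ev,0→∞ = 57.565 + 24.555 = 82.12 mg/L·hr
F = (AUC_ev/D_ev)/(AUC_iv/D_iv) = (82.12/20)/(287.8385/20) = 4.106/14.391925 = 0.2853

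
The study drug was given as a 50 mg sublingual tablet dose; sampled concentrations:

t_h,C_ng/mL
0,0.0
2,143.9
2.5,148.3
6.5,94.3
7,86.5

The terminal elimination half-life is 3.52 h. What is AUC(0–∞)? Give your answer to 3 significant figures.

Trapezoidal AUC_0→7:
  [0→2]: (0.0+143.9)/2 × 2 = 143.9
  [2→2.5]: (143.9+148.3)/2 × 0.5 = 73.05
  [2.5→6.5]: (148.3+94.3)/2 × 4 = 485.2
  [6.5→7]: (94.3+86.5)/2 × 0.5 = 45.2
  Sum = 747.35 ng/mL·h
k_e = ln2 / t½ = 0.693147 / 3.52 = 0.1969 h^-1
Extrapolated tail: C_last / k_e = 86.5 / 0.1969 = 439.309
AUC_0→∞ = 747.35 + 439.309 = 1186.659 ng/mL·h

AUC = 1190 ng/mL·h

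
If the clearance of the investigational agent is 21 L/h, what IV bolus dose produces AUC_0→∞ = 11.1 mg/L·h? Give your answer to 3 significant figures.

Dose = 233 mg

Dose_iv = CL × AUC_0→∞
     = 21 × 11.1 = 233.1 mg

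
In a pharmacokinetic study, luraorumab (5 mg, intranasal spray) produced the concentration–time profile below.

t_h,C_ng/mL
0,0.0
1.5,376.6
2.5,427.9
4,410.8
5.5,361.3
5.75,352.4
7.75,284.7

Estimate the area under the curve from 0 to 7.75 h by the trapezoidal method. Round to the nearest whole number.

Trapezoidal AUC_0→7.75:
  [0→1.5]: (0.0+376.6)/2 × 1.5 = 282.45
  [1.5→2.5]: (376.6+427.9)/2 × 1 = 402.25
  [2.5→4]: (427.9+410.8)/2 × 1.5 = 629.025
  [4→5.5]: (410.8+361.3)/2 × 1.5 = 579.075
  [5.5→5.75]: (361.3+352.4)/2 × 0.25 = 89.2125
  [5.75→7.75]: (352.4+284.7)/2 × 2 = 637.1
  Sum = 2619.1125 ng/mL·h

AUC = 2619 ng/mL·h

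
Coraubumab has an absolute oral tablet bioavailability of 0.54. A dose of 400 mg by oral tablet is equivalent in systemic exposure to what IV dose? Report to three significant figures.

D_iv = 216 mg

Systemic exposure from an extravascular dose = F × D_ev, so the equivalent IV dose is F × D_ev.
D_iv = F × D_ev = 0.54 × 400 = 216 mg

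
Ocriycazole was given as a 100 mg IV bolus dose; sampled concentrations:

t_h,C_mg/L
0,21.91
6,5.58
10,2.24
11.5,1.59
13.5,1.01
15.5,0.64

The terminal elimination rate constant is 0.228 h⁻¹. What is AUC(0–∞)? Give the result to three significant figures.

AUC = 108 mg/L·h

Trapezoidal AUC_0→15.5:
  [0→6]: (21.91+5.58)/2 × 6 = 82.47
  [6→10]: (5.58+2.24)/2 × 4 = 15.64
  [10→11.5]: (2.24+1.59)/2 × 1.5 = 2.8725
  [11.5→13.5]: (1.59+1.01)/2 × 2 = 2.6
  [13.5→15.5]: (1.01+0.64)/2 × 2 = 1.65
  Sum = 105.2325 mg/L·h
Extrapolated tail: C_last / k_e = 0.64 / 0.228 = 2.807
AUC_0→∞ = 105.2325 + 2.807 = 108.0395 mg/L·h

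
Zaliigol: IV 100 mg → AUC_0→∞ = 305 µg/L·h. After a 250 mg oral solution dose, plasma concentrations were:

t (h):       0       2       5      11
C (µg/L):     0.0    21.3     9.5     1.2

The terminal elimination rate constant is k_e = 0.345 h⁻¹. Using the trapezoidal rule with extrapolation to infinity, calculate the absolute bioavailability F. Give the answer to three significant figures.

Trapezoidal AUC_0→11 (oral solution):
  [0→2]: (0.0+21.3)/2 × 2 = 21.3
  [2→5]: (21.3+9.5)/2 × 3 = 46.2
  [5→11]: (9.5+1.2)/2 × 6 = 32.1
  Sum = 99.6 µg/L·h
Tail: C_last/k_e = 1.2/0.345 = 3.478
AUC_0→∞ (oral solution) = 99.6 + 3.478 = 103.078 µg/L·h
F = (AUC_ev/D_ev)/(AUC_iv/D_iv) = (103.078/250)/(305/100) = 0.412312/3.05 = 0.1352

F = 0.135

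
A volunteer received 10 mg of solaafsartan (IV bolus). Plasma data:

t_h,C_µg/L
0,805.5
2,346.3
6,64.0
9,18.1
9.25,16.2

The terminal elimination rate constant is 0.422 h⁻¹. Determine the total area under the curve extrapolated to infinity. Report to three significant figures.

Trapezoidal AUC_0→9.25:
  [0→2]: (805.5+346.3)/2 × 2 = 1151.8
  [2→6]: (346.3+64.0)/2 × 4 = 820.6
  [6→9]: (64.0+18.1)/2 × 3 = 123.15
  [9→9.25]: (18.1+16.2)/2 × 0.25 = 4.2875
  Sum = 2099.8375 µg/L·h
Extrapolated tail: C_last / k_e = 16.2 / 0.422 = 38.389
AUC_0→∞ = 2099.8375 + 38.389 = 2138.2265 µg/L·h

AUC = 2140 µg/L·h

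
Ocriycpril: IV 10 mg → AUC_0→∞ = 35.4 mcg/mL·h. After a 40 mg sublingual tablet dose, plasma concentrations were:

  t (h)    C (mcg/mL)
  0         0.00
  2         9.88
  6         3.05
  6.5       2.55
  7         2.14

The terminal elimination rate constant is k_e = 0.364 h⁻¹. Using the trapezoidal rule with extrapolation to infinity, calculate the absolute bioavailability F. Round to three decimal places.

Trapezoidal AUC_0→7 (sublingual tablet):
  [0→2]: (0.00+9.88)/2 × 2 = 9.88
  [2→6]: (9.88+3.05)/2 × 4 = 25.86
  [6→6.5]: (3.05+2.55)/2 × 0.5 = 1.4
  [6.5→7]: (2.55+2.14)/2 × 0.5 = 1.1725
  Sum = 38.3125 mcg/mL·h
Tail: C_last/k_e = 2.14/0.364 = 5.879
AUC_0→∞ (sublingual tablet) = 38.3125 + 5.879 = 44.1915 mcg/mL·h
F = (AUC_ev/D_ev)/(AUC_iv/D_iv) = (44.1915/40)/(35.4/10) = 1.1047875/3.54 = 0.3121

F = 0.312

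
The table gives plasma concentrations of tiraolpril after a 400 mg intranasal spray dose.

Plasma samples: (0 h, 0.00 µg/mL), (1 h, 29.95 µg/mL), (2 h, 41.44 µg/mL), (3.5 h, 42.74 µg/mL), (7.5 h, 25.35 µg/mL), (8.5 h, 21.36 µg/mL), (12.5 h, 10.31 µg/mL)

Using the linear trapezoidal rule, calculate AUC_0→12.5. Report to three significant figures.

Trapezoidal AUC_0→12.5:
  [0→1]: (0.00+29.95)/2 × 1 = 14.975
  [1→2]: (29.95+41.44)/2 × 1 = 35.695
  [2→3.5]: (41.44+42.74)/2 × 1.5 = 63.135
  [3.5→7.5]: (42.74+25.35)/2 × 4 = 136.18
  [7.5→8.5]: (25.35+21.36)/2 × 1 = 23.355
  [8.5→12.5]: (21.36+10.31)/2 × 4 = 63.34
  Sum = 336.68 µg/mL·h

AUC = 337 µg/mL·h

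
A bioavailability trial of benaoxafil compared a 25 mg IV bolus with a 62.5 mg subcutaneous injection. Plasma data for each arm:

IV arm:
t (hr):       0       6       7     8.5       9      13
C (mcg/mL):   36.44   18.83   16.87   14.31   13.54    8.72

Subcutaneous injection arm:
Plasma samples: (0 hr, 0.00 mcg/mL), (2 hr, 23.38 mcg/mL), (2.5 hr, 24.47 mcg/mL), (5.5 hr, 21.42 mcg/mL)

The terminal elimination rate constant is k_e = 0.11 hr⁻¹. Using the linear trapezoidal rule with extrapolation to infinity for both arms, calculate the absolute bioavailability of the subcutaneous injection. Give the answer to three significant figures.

F = 0.354

Trapezoidal AUC_0→13 (IV):
  [0→6]: (36.44+18.83)/2 × 6 = 165.81
  [6→7]: (18.83+16.87)/2 × 1 = 17.85
  [7→8.5]: (16.87+14.31)/2 × 1.5 = 23.385
  [8.5→9]: (14.31+13.54)/2 × 0.5 = 6.9625
  [9→13]: (13.54+8.72)/2 × 4 = 44.52
  Sum = 258.5275 mcg/mL·hr
IV tail: 8.72/0.11 = 79.273; AUC_iv,0→∞ = 258.5275 + 79.273 = 337.8005 mcg/mL·hr
Trapezoidal AUC_0→5.5 (subcutaneous injection):
  [0→2]: (0.00+23.38)/2 × 2 = 23.38
  [2→2.5]: (23.38+24.47)/2 × 0.5 = 11.9625
  [2.5→5.5]: (24.47+21.42)/2 × 3 = 68.835
  Sum = 104.1775 mcg/mL·hr
subcutaneous injection tail: 21.42/0.11 = 194.727; AUC_ev,0→∞ = 104.1775 + 194.727 = 298.9045 mcg/mL·hr
F = (AUC_ev/D_ev)/(AUC_iv/D_iv) = (298.9045/62.5)/(337.8005/25) = 4.782472/13.51202 = 0.3539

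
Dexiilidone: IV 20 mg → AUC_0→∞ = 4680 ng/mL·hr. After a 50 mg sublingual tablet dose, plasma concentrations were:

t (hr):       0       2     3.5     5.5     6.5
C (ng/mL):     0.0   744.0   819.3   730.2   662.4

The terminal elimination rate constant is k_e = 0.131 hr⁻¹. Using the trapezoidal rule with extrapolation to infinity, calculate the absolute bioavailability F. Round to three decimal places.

F = 0.788

Trapezoidal AUC_0→6.5 (sublingual tablet):
  [0→2]: (0.0+744.0)/2 × 2 = 744.0
  [2→3.5]: (744.0+819.3)/2 × 1.5 = 1172.475
  [3.5→5.5]: (819.3+730.2)/2 × 2 = 1549.5
  [5.5→6.5]: (730.2+662.4)/2 × 1 = 696.3
  Sum = 4162.275 ng/mL·hr
Tail: C_last/k_e = 662.4/0.131 = 5056.489
AUC_0→∞ (sublingual tablet) = 4162.275 + 5056.489 = 9218.764 ng/mL·hr
F = (AUC_ev/D_ev)/(AUC_iv/D_iv) = (9218.764/50)/(4680/20) = 184.37528/234 = 0.7879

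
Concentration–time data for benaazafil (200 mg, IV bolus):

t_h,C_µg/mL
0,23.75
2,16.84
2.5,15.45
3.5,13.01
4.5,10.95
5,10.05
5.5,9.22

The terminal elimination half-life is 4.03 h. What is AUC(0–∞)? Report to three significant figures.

AUC = 139 µg/mL·h

Trapezoidal AUC_0→5.5:
  [0→2]: (23.75+16.84)/2 × 2 = 40.59
  [2→2.5]: (16.84+15.45)/2 × 0.5 = 8.0725
  [2.5→3.5]: (15.45+13.01)/2 × 1 = 14.23
  [3.5→4.5]: (13.01+10.95)/2 × 1 = 11.98
  [4.5→5]: (10.95+10.05)/2 × 0.5 = 5.25
  [5→5.5]: (10.05+9.22)/2 × 0.5 = 4.8175
  Sum = 84.94 µg/mL·h
k_e = ln2 / t½ = 0.693147 / 4.03 = 0.1720 h^-1
Extrapolated tail: C_last / k_e = 9.22 / 0.172 = 53.605
AUC_0→∞ = 84.94 + 53.605 = 138.545 µg/mL·h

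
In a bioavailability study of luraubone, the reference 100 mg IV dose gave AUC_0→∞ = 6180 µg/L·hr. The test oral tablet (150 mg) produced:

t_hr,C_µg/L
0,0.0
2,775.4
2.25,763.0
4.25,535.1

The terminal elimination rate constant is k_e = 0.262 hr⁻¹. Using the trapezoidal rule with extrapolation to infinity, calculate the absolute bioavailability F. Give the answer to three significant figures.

Trapezoidal AUC_0→4.25 (oral tablet):
  [0→2]: (0.0+775.4)/2 × 2 = 775.4
  [2→2.25]: (775.4+763.0)/2 × 0.25 = 192.3
  [2.25→4.25]: (763.0+535.1)/2 × 2 = 1298.1
  Sum = 2265.8 µg/L·hr
Tail: C_last/k_e = 535.1/0.262 = 2042.366
AUC_0→∞ (oral tablet) = 2265.8 + 2042.366 = 4308.166 µg/L·hr
F = (AUC_ev/D_ev)/(AUC_iv/D_iv) = (4308.166/150)/(6180/100) = 28.7211/61.8 = 0.4647

F = 0.465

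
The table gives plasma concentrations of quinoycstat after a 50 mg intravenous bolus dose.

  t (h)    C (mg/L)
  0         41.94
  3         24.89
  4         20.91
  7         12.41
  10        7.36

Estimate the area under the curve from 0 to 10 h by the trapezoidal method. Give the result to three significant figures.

Trapezoidal AUC_0→10:
  [0→3]: (41.94+24.89)/2 × 3 = 100.245
  [3→4]: (24.89+20.91)/2 × 1 = 22.9
  [4→7]: (20.91+12.41)/2 × 3 = 49.98
  [7→10]: (12.41+7.36)/2 × 3 = 29.655
  Sum = 202.78 mg/L·h

AUC = 203 mg/L·h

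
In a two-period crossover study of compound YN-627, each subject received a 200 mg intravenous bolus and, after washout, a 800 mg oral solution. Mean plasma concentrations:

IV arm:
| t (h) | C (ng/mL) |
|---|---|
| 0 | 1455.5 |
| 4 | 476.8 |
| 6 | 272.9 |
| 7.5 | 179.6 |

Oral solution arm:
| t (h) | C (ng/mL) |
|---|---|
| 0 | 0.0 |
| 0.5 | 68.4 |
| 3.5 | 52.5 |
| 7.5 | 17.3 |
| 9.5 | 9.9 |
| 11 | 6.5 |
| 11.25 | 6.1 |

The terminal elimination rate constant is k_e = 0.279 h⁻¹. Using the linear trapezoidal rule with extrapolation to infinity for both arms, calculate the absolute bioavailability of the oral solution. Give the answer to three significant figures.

F = 0.0179

Trapezoidal AUC_0→7.5 (IV):
  [0→4]: (1455.5+476.8)/2 × 4 = 3864.6
  [4→6]: (476.8+272.9)/2 × 2 = 749.7
  [6→7.5]: (272.9+179.6)/2 × 1.5 = 339.375
  Sum = 4953.675 ng/mL·h
IV tail: 179.6/0.279 = 643.728; AUC_iv,0→∞ = 4953.675 + 643.728 = 5597.403 ng/mL·h
Trapezoidal AUC_0→11.25 (oral solution):
  [0→0.5]: (0.0+68.4)/2 × 0.5 = 17.1
  [0.5→3.5]: (68.4+52.5)/2 × 3 = 181.35
  [3.5→7.5]: (52.5+17.3)/2 × 4 = 139.6
  [7.5→9.5]: (17.3+9.9)/2 × 2 = 27.2
  [9.5→11]: (9.9+6.5)/2 × 1.5 = 12.3
  [11→11.25]: (6.5+6.1)/2 × 0.25 = 1.575
  Sum = 379.125 ng/mL·h
oral solution tail: 6.1/0.279 = 21.864; AUC_ev,0→∞ = 379.125 + 21.864 = 400.989 ng/mL·h
F = (AUC_ev/D_ev)/(AUC_iv/D_iv) = (400.989/800)/(5597.403/200) = 0.50123625/27.987015 = 0.0179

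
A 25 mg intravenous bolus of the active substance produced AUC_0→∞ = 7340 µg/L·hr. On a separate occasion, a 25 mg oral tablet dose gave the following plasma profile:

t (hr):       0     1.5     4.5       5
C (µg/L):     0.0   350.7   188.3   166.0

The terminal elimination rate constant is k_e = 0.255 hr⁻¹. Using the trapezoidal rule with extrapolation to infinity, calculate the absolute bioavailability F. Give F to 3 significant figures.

Trapezoidal AUC_0→5 (oral tablet):
  [0→1.5]: (0.0+350.7)/2 × 1.5 = 263.025
  [1.5→4.5]: (350.7+188.3)/2 × 3 = 808.5
  [4.5→5]: (188.3+166.0)/2 × 0.5 = 88.575
  Sum = 1160.1 µg/L·hr
Tail: C_last/k_e = 166.0/0.255 = 650.980
AUC_0→∞ (oral tablet) = 1160.1 + 650.980 = 1811.08 µg/L·hr
F = (AUC_ev/D_ev)/(AUC_iv/D_iv) = (1811.08/25)/(7340/25) = 72.4432/293.6 = 0.2467

F = 0.247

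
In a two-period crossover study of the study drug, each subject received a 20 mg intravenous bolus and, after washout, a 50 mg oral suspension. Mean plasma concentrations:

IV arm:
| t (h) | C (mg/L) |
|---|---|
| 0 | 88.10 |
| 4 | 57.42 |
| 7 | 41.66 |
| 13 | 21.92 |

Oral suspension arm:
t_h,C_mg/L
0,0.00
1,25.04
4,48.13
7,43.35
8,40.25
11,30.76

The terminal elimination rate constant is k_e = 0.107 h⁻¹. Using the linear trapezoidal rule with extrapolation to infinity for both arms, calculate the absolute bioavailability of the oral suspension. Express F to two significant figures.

F = 0.33

Trapezoidal AUC_0→13 (IV):
  [0→4]: (88.10+57.42)/2 × 4 = 291.04
  [4→7]: (57.42+41.66)/2 × 3 = 148.62
  [7→13]: (41.66+21.92)/2 × 6 = 190.74
  Sum = 630.4 mg/L·h
IV tail: 21.92/0.107 = 204.860; AUC_iv,0→∞ = 630.4 + 204.860 = 835.26 mg/L·h
Trapezoidal AUC_0→11 (oral suspension):
  [0→1]: (0.00+25.04)/2 × 1 = 12.52
  [1→4]: (25.04+48.13)/2 × 3 = 109.755
  [4→7]: (48.13+43.35)/2 × 3 = 137.22
  [7→8]: (43.35+40.25)/2 × 1 = 41.8
  [8→11]: (40.25+30.76)/2 × 3 = 106.515
  Sum = 407.81 mg/L·h
oral suspension tail: 30.76/0.107 = 287.477; AUC_ev,0→∞ = 407.81 + 287.477 = 695.287 mg/L·h
F = (AUC_ev/D_ev)/(AUC_iv/D_iv) = (695.287/50)/(835.26/20) = 13.90574/41.763 = 0.3330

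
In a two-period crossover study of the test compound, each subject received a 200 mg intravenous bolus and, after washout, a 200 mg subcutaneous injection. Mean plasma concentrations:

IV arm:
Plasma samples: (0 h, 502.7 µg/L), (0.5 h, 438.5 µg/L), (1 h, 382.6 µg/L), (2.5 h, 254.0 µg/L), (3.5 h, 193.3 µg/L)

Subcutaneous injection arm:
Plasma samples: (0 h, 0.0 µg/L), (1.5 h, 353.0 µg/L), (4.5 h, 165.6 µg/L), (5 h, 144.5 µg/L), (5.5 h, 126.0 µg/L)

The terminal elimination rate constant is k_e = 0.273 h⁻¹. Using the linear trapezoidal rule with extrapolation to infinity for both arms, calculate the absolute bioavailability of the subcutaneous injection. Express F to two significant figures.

F = 0.89

Trapezoidal AUC_0→3.5 (IV):
  [0→0.5]: (502.7+438.5)/2 × 0.5 = 235.3
  [0.5→1]: (438.5+382.6)/2 × 0.5 = 205.275
  [1→2.5]: (382.6+254.0)/2 × 1.5 = 477.45
  [2.5→3.5]: (254.0+193.3)/2 × 1 = 223.65
  Sum = 1141.675 µg/L·h
IV tail: 193.3/0.273 = 708.059; AUC_iv,0→∞ = 1141.675 + 708.059 = 1849.734 µg/L·h
Trapezoidal AUC_0→5.5 (subcutaneous injection):
  [0→1.5]: (0.0+353.0)/2 × 1.5 = 264.75
  [1.5→4.5]: (353.0+165.6)/2 × 3 = 777.9
  [4.5→5]: (165.6+144.5)/2 × 0.5 = 77.525
  [5→5.5]: (144.5+126.0)/2 × 0.5 = 67.625
  Sum = 1187.8 µg/L·h
subcutaneous injection tail: 126.0/0.273 = 461.538; AUC_ev,0→∞ = 1187.8 + 461.538 = 1649.338 µg/L·h
F = (AUC_ev/D_ev)/(AUC_iv/D_iv) = (1649.338/200)/(1849.734/200) = 8.24669/9.24867 = 0.8917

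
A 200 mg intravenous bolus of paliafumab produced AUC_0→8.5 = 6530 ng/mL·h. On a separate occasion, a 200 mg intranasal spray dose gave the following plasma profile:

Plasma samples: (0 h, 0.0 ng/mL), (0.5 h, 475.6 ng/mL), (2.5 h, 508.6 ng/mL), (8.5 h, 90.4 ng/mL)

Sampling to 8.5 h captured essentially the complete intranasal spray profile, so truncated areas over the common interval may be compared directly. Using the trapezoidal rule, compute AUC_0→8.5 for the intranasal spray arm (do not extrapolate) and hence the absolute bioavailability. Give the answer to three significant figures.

F = 0.444

Trapezoidal AUC_0→8.5 (intranasal spray):
  [0→0.5]: (0.0+475.6)/2 × 0.5 = 118.9
  [0.5→2.5]: (475.6+508.6)/2 × 2 = 984.2
  [2.5→8.5]: (508.6+90.4)/2 × 6 = 1797.0
  Sum = 2900.1 ng/mL·h
F = (AUC_ev/D_ev)/(AUC_iv/D_iv) = (2900.1/200)/(6530/200) = 14.5005/32.65 = 0.4441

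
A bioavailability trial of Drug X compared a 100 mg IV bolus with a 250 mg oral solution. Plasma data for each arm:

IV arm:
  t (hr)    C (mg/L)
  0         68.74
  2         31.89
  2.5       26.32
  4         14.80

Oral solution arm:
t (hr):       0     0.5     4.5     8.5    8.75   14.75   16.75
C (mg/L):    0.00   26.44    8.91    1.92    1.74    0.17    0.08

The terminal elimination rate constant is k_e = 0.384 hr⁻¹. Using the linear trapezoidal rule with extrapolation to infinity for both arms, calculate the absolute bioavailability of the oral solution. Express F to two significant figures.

F = 0.23

Trapezoidal AUC_0→4 (IV):
  [0→2]: (68.74+31.89)/2 × 2 = 100.63
  [2→2.5]: (31.89+26.32)/2 × 0.5 = 14.5525
  [2.5→4]: (26.32+14.80)/2 × 1.5 = 30.84
  Sum = 146.0225 mg/L·hr
IV tail: 14.80/0.384 = 38.542; AUC_iv,0→∞ = 146.0225 + 38.542 = 184.5645 mg/L·hr
Trapezoidal AUC_0→16.75 (oral solution):
  [0→0.5]: (0.00+26.44)/2 × 0.5 = 6.61
  [0.5→4.5]: (26.44+8.91)/2 × 4 = 70.7
  [4.5→8.5]: (8.91+1.92)/2 × 4 = 21.66
  [8.5→8.75]: (1.92+1.74)/2 × 0.25 = 0.4575
  [8.75→14.75]: (1.74+0.17)/2 × 6 = 5.73
  [14.75→16.75]: (0.17+0.08)/2 × 2 = 0.25
  Sum = 105.4075 mg/L·hr
oral solution tail: 0.08/0.384 = 0.208; AUC_ev,0→∞ = 105.4075 + 0.208 = 105.6155 mg/L·hr
F = (AUC_ev/D_ev)/(AUC_iv/D_iv) = (105.6155/250)/(184.5645/100) = 0.422462/1.845645 = 0.2289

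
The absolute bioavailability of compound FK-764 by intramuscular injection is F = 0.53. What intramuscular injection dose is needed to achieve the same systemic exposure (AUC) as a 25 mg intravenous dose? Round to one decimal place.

D_intramuscular = 47.2 mg

For equal systemic exposure: F × D_ev = D_iv
D_ev = D_iv / F = 25 / 0.53 = 47.1698 mg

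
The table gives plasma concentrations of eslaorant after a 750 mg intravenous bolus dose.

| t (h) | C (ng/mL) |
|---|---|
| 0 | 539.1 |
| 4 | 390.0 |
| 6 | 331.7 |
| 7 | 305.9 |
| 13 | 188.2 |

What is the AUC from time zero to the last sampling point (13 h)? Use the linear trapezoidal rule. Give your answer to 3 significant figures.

Trapezoidal AUC_0→13:
  [0→4]: (539.1+390.0)/2 × 4 = 1858.2
  [4→6]: (390.0+331.7)/2 × 2 = 721.7
  [6→7]: (331.7+305.9)/2 × 1 = 318.8
  [7→13]: (305.9+188.2)/2 × 6 = 1482.3
  Sum = 4381.0 ng/mL·h

AUC = 4380 ng/mL·h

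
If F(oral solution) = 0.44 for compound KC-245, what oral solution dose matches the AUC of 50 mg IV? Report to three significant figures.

D_oral = 114 mg

For equal systemic exposure: F × D_ev = D_iv
D_ev = D_iv / F = 50 / 0.44 = 113.636 mg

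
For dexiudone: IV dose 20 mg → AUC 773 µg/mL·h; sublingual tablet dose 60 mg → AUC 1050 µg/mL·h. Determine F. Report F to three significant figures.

F = 0.453

F = (AUC_ev / D_ev) / (AUC_iv / D_iv)
  = (1050/60) / (773/20)
  = 17.5 / 38.65 = 0.4528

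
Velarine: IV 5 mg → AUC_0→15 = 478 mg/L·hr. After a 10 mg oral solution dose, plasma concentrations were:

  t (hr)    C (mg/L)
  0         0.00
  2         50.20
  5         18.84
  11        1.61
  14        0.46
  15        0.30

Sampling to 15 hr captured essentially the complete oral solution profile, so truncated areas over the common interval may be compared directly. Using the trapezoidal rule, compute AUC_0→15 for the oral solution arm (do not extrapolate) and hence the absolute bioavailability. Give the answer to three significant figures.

Trapezoidal AUC_0→15 (oral solution):
  [0→2]: (0.00+50.20)/2 × 2 = 50.2
  [2→5]: (50.20+18.84)/2 × 3 = 103.56
  [5→11]: (18.84+1.61)/2 × 6 = 61.35
  [11→14]: (1.61+0.46)/2 × 3 = 3.105
  [14→15]: (0.46+0.30)/2 × 1 = 0.38
  Sum = 218.595 mg/L·hr
F = (AUC_ev/D_ev)/(AUC_iv/D_iv) = (218.595/10)/(478/5) = 21.8595/95.6 = 0.2287

F = 0.229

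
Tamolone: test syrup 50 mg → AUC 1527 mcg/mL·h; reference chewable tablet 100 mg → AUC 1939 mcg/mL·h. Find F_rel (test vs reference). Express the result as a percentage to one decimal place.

F_rel = 157.5%

F_rel = (AUC_test/D_test) / (AUC_ref/D_ref)
      = (1527/50) / (1939/100)
      = 30.54 / 19.39 = 1.5750 = 157.50%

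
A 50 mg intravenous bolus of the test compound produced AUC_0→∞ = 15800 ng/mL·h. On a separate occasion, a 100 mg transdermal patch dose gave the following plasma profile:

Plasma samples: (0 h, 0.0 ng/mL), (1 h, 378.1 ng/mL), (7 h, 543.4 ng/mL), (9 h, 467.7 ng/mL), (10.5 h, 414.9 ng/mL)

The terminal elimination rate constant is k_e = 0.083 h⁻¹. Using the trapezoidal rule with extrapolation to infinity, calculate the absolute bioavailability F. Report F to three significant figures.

F = 0.305

Trapezoidal AUC_0→10.5 (transdermal patch):
  [0→1]: (0.0+378.1)/2 × 1 = 189.05
  [1→7]: (378.1+543.4)/2 × 6 = 2764.5
  [7→9]: (543.4+467.7)/2 × 2 = 1011.1
  [9→10.5]: (467.7+414.9)/2 × 1.5 = 661.95
  Sum = 4626.6 ng/mL·h
Tail: C_last/k_e = 414.9/0.083 = 4998.795
AUC_0→∞ (transdermal patch) = 4626.6 + 4998.795 = 9625.395 ng/mL·h
F = (AUC_ev/D_ev)/(AUC_iv/D_iv) = (9625.395/100)/(15800/50) = 96.25395/316 = 0.3046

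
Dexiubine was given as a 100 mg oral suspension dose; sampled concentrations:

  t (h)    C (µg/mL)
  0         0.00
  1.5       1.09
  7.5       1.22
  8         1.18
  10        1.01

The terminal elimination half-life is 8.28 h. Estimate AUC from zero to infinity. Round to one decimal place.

Trapezoidal AUC_0→10:
  [0→1.5]: (0.00+1.09)/2 × 1.5 = 0.8175
  [1.5→7.5]: (1.09+1.22)/2 × 6 = 6.93
  [7.5→8]: (1.22+1.18)/2 × 0.5 = 0.6
  [8→10]: (1.18+1.01)/2 × 2 = 2.19
  Sum = 10.5375 µg/mL·h
k_e = ln2 / t½ = 0.693147 / 8.28 = 0.0837 h^-1
Extrapolated tail: C_last / k_e = 1.01 / 0.0837 = 12.067
AUC_0→∞ = 10.5375 + 12.067 = 22.6045 µg/mL·h

AUC = 22.6 µg/mL·h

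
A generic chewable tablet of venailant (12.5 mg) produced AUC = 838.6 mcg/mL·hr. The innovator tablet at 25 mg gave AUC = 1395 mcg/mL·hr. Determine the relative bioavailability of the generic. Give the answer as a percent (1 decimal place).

F_rel = (AUC_test/D_test) / (AUC_ref/D_ref)
      = (838.6/12.5) / (1395/25)
      = 67.088 / 55.8 = 1.2023 = 120.23%

F_rel = 120.2%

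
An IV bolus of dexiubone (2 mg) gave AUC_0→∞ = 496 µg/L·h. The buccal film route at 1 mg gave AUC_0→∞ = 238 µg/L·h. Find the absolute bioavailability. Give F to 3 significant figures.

F = (AUC_ev / D_ev) / (AUC_iv / D_iv)
  = (238/1) / (496/2)
  = 238 / 248 = 0.9597

F = 0.960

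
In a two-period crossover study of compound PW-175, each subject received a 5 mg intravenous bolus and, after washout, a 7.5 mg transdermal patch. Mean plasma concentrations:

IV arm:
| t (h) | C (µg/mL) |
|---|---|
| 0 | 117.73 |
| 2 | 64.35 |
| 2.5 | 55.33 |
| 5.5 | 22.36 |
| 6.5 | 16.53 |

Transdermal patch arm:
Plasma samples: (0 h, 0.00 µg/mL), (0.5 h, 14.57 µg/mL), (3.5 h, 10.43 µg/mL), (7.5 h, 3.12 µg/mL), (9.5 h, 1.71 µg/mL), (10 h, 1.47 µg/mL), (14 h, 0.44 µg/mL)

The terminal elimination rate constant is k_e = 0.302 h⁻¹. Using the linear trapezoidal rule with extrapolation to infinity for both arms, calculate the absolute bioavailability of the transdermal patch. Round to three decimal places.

F = 0.131

Trapezoidal AUC_0→6.5 (IV):
  [0→2]: (117.73+64.35)/2 × 2 = 182.08
  [2→2.5]: (64.35+55.33)/2 × 0.5 = 29.92
  [2.5→5.5]: (55.33+22.36)/2 × 3 = 116.535
  [5.5→6.5]: (22.36+16.53)/2 × 1 = 19.445
  Sum = 347.98 µg/mL·h
IV tail: 16.53/0.302 = 54.735; AUC_iv,0→∞ = 347.98 + 54.735 = 402.715 µg/mL·h
Trapezoidal AUC_0→14 (transdermal patch):
  [0→0.5]: (0.00+14.57)/2 × 0.5 = 3.6425
  [0.5→3.5]: (14.57+10.43)/2 × 3 = 37.5
  [3.5→7.5]: (10.43+3.12)/2 × 4 = 27.1
  [7.5→9.5]: (3.12+1.71)/2 × 2 = 4.83
  [9.5→10]: (1.71+1.47)/2 × 0.5 = 0.795
  [10→14]: (1.47+0.44)/2 × 4 = 3.82
  Sum = 77.6875 µg/mL·h
transdermal patch tail: 0.44/0.302 = 1.457; AUC_ev,0→∞ = 77.6875 + 1.457 = 79.1445 µg/mL·h
F = (AUC_ev/D_ev)/(AUC_iv/D_iv) = (79.1445/7.5)/(402.715/5) = 10.5526/80.543 = 0.1310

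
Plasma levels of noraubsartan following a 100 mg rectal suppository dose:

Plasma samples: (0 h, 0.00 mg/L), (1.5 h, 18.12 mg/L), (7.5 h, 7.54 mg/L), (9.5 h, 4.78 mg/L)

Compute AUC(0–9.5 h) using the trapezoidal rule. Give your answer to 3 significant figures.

Trapezoidal AUC_0→9.5:
  [0→1.5]: (0.00+18.12)/2 × 1.5 = 13.59
  [1.5→7.5]: (18.12+7.54)/2 × 6 = 76.98
  [7.5→9.5]: (7.54+4.78)/2 × 2 = 12.32
  Sum = 102.89 mg/L·h

AUC = 103 mg/L·h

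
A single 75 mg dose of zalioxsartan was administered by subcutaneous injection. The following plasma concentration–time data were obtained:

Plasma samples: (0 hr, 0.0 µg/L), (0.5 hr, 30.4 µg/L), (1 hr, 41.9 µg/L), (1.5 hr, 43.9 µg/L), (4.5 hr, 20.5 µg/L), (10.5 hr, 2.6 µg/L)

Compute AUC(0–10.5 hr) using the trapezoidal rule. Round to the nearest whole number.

AUC = 213 µg/L·hr

Trapezoidal AUC_0→10.5:
  [0→0.5]: (0.0+30.4)/2 × 0.5 = 7.6
  [0.5→1]: (30.4+41.9)/2 × 0.5 = 18.075
  [1→1.5]: (41.9+43.9)/2 × 0.5 = 21.45
  [1.5→4.5]: (43.9+20.5)/2 × 3 = 96.6
  [4.5→10.5]: (20.5+2.6)/2 × 6 = 69.3
  Sum = 213.025 µg/L·hr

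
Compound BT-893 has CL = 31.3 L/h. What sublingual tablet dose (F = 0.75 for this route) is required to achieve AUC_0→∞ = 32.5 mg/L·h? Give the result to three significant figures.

Dose = 1360 mg

Dose = CL × AUC_0→∞ / F
     = 31.3 × 32.5 / 0.75 = 1356.33 mg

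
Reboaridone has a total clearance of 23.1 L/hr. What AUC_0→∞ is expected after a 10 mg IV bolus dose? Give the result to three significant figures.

AUC_0→∞ = Dose_iv / CL
        = 10 / 23.1 = 0.4329 mg/L·hr

AUC = 0.433 mg/L·hr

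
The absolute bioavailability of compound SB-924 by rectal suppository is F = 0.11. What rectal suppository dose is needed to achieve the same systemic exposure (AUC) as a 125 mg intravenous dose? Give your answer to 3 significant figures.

D_rectal = 1140 mg

For equal systemic exposure: F × D_ev = D_iv
D_ev = D_iv / F = 125 / 0.11 = 1136.36 mg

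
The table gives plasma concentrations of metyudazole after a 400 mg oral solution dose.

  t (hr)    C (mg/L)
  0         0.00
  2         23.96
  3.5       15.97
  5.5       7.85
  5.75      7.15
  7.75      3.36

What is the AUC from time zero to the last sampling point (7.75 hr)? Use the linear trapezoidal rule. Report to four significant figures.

Trapezoidal AUC_0→7.75:
  [0→2]: (0.00+23.96)/2 × 2 = 23.96
  [2→3.5]: (23.96+15.97)/2 × 1.5 = 29.9475
  [3.5→5.5]: (15.97+7.85)/2 × 2 = 23.82
  [5.5→5.75]: (7.85+7.15)/2 × 0.25 = 1.875
  [5.75→7.75]: (7.15+3.36)/2 × 2 = 10.51
  Sum = 90.1125 mg/L·hr

AUC = 90.11 mg/L·hr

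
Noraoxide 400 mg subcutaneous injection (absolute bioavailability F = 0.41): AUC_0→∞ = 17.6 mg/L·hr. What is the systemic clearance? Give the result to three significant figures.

CL = 9.32 L/hr

CL = F × Dose / AUC_0→∞
   = 0.41 × 400 / 17.6 = 9.31818 L/hr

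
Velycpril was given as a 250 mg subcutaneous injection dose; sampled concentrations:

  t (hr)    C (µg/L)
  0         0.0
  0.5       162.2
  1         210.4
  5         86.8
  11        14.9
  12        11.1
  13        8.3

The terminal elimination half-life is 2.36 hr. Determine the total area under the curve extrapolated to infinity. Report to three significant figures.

AUC = 1080 µg/L·hr

Trapezoidal AUC_0→13:
  [0→0.5]: (0.0+162.2)/2 × 0.5 = 40.55
  [0.5→1]: (162.2+210.4)/2 × 0.5 = 93.15
  [1→5]: (210.4+86.8)/2 × 4 = 594.4
  [5→11]: (86.8+14.9)/2 × 6 = 305.1
  [11→12]: (14.9+11.1)/2 × 1 = 13.0
  [12→13]: (11.1+8.3)/2 × 1 = 9.7
  Sum = 1055.9 µg/L·hr
k_e = ln2 / t½ = 0.693147 / 2.36 = 0.2937 hr^-1
Extrapolated tail: C_last / k_e = 8.3 / 0.2937 = 28.260
AUC_0→∞ = 1055.9 + 28.260 = 1084.16 µg/L·hr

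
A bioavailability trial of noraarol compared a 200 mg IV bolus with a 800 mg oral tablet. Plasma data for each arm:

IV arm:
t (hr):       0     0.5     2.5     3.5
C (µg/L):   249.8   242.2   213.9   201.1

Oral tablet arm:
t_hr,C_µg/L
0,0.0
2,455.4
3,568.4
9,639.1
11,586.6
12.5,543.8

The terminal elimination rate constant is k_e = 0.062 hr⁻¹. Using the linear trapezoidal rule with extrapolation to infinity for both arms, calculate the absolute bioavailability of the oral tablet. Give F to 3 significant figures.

F = 0.957

Trapezoidal AUC_0→3.5 (IV):
  [0→0.5]: (249.8+242.2)/2 × 0.5 = 123.0
  [0.5→2.5]: (242.2+213.9)/2 × 2 = 456.1
  [2.5→3.5]: (213.9+201.1)/2 × 1 = 207.5
  Sum = 786.6 µg/L·hr
IV tail: 201.1/0.062 = 3243.548; AUC_iv,0→∞ = 786.6 + 3243.548 = 4030.148 µg/L·hr
Trapezoidal AUC_0→12.5 (oral tablet):
  [0→2]: (0.0+455.4)/2 × 2 = 455.4
  [2→3]: (455.4+568.4)/2 × 1 = 511.9
  [3→9]: (568.4+639.1)/2 × 6 = 3622.5
  [9→11]: (639.1+586.6)/2 × 2 = 1225.7
  [11→12.5]: (586.6+543.8)/2 × 1.5 = 847.8
  Sum = 6663.3 µg/L·hr
oral tablet tail: 543.8/0.062 = 8770.968; AUC_ev,0→∞ = 6663.3 + 8770.968 = 15434.268 µg/L·hr
F = (AUC_ev/D_ev)/(AUC_iv/D_iv) = (15434.268/800)/(4030.148/200) = 19.292835/20.15074 = 0.9574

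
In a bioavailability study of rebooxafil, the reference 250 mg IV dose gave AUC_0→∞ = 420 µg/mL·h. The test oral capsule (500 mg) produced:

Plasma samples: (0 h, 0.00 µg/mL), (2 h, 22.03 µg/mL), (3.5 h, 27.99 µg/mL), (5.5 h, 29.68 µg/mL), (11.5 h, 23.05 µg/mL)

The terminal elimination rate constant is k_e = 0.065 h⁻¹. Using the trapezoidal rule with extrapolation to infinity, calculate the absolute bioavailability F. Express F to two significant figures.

F = 0.75

Trapezoidal AUC_0→11.5 (oral capsule):
  [0→2]: (0.00+22.03)/2 × 2 = 22.03
  [2→3.5]: (22.03+27.99)/2 × 1.5 = 37.515
  [3.5→5.5]: (27.99+29.68)/2 × 2 = 57.67
  [5.5→11.5]: (29.68+23.05)/2 × 6 = 158.19
  Sum = 275.405 µg/mL·h
Tail: C_last/k_e = 23.05/0.065 = 354.615
AUC_0→∞ (oral capsule) = 275.405 + 354.615 = 630.02 µg/mL·h
F = (AUC_ev/D_ev)/(AUC_iv/D_iv) = (630.02/500)/(420/250) = 1.26004/1.68 = 0.7500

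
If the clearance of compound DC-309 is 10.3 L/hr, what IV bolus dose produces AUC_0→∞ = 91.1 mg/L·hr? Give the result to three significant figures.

Dose = 938 mg

Dose_iv = CL × AUC_0→∞
     = 10.3 × 91.1 = 938.33 mg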